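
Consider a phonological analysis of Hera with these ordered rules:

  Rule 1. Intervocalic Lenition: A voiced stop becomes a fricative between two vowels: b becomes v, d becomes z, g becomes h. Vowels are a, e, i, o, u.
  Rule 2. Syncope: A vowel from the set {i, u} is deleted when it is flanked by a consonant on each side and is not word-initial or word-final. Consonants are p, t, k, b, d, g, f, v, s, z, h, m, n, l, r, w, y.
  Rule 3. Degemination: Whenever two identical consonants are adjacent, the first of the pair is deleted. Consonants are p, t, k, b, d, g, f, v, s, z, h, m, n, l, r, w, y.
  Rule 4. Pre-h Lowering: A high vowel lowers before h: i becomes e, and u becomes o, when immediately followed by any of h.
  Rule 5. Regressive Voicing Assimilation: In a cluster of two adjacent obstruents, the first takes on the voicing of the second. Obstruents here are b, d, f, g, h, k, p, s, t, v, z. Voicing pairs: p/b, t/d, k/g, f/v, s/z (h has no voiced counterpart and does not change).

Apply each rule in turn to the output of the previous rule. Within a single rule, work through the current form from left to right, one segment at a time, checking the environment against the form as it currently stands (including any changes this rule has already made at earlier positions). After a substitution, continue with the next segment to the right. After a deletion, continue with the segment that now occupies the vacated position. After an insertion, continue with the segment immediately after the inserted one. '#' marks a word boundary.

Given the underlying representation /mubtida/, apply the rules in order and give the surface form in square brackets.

Rule 1 Intervocalic Lenition: [mubtida] → [mubtiza]
Rule 2 Syncope: [mubtiza] → [mbtza]
Rule 3 Degemination: no change — [mbtza]
Rule 4 Pre-h Lowering: no change — [mbtza]
Rule 5 Regressive Voicing Assimilation: [mbtza] → [mpdza]

[mpdza]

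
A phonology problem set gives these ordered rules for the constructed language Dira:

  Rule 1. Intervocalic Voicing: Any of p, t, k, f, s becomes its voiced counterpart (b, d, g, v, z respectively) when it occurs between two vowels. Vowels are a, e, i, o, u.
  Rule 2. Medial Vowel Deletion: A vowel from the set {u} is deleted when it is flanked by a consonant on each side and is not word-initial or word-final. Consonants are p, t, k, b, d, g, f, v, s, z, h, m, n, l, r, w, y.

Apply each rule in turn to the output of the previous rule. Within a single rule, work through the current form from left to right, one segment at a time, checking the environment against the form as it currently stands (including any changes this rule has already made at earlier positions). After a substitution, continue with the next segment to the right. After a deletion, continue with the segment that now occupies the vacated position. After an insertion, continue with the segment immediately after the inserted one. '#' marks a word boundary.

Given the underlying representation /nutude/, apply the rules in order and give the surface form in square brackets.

[ndde]

Rule 1 Intervocalic Voicing: [nutude] → [nudude]
Rule 2 Medial Vowel Deletion: [nudude] → [ndde]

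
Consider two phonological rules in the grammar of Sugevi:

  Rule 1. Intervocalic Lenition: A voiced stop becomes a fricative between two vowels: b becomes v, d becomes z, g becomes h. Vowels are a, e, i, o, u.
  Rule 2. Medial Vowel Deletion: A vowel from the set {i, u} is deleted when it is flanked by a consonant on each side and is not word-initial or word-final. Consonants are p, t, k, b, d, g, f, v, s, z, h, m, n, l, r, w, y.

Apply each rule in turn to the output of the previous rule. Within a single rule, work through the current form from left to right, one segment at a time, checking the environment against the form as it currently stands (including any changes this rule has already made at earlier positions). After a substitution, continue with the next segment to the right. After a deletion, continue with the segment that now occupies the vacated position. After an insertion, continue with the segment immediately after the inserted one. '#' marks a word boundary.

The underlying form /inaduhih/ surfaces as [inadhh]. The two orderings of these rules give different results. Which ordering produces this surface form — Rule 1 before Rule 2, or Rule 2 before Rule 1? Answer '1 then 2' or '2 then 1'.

2 then 1

Order 1 then 2:
  1 Intervocalic Lenition: [inaduhih] → [inazuhih]
  2 Medial Vowel Deletion: [inazuhih] → [inazhh]
  result: [inazhh]
Order 2 then 1:
  2 Medial Vowel Deletion: [inaduhih] → [inadhh]
  1 Intervocalic Lenition: no change — [inadhh]
  result: [inadhh]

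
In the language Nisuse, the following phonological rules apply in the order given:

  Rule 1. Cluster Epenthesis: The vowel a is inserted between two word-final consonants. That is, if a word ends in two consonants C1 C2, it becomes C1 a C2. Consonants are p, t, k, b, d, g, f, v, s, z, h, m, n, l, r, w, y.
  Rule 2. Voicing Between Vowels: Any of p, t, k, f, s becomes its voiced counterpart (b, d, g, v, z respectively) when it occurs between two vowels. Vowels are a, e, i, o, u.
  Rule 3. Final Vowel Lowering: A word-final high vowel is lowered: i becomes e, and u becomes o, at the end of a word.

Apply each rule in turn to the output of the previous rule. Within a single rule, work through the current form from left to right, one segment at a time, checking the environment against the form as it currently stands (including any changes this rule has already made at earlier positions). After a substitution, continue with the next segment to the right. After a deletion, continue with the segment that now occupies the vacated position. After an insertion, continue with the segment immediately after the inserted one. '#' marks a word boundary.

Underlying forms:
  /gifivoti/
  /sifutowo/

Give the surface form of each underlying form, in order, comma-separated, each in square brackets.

[givivode], [sivudowo]

/gifivoti/:
  Rule 1 Cluster Epenthesis: no change — [gifivoti]
  Rule 2 Voicing Between Vowels: [gifivoti] → [givivodi]
  Rule 3 Final Vowel Lowering: [givivodi] → [givivode]
/sifutowo/:
  Rule 1 Cluster Epenthesis: no change — [sifutowo]
  Rule 2 Voicing Between Vowels: [sifutowo] → [sivudowo]
  Rule 3 Final Vowel Lowering: no change — [sivudowo]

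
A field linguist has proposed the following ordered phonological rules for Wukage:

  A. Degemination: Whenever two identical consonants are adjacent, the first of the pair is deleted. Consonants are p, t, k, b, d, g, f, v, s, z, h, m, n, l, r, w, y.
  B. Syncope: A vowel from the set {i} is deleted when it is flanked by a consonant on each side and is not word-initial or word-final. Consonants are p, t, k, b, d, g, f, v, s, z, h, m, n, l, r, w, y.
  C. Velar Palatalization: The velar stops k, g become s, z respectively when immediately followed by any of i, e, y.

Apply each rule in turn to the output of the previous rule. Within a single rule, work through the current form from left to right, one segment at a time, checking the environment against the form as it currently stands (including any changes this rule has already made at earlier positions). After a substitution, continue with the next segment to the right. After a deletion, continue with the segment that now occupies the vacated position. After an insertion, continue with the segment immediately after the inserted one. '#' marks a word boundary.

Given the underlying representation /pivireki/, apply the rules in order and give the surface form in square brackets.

[pvresi]

A Degemination: no change — [pivireki]
B Syncope: [pivireki] → [pvreki]
C Velar Palatalization: [pvreki] → [pvresi]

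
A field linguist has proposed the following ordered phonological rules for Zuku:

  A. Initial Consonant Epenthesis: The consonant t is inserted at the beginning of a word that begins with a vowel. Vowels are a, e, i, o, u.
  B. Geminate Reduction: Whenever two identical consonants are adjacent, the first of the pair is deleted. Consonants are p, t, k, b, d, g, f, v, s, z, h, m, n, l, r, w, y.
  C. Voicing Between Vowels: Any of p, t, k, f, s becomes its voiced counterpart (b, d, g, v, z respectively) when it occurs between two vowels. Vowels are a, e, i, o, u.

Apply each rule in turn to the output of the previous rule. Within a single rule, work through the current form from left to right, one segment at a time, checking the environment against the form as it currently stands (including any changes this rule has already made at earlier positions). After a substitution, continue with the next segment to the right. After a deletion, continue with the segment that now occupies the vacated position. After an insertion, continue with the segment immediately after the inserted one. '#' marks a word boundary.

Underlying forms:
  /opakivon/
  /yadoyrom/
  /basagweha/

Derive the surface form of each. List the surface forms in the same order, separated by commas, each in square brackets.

[tobagivon], [yadoyrom], [bazagweha]

/opakivon/:
  A Initial Consonant Epenthesis: [opakivon] → [topakivon]
  B Geminate Reduction: no change — [topakivon]
  C Voicing Between Vowels: [topakivon] → [tobagivon]
/yadoyrom/:
  A Initial Consonant Epenthesis: no change — [yadoyrom]
  B Geminate Reduction: no change — [yadoyrom]
  C Voicing Between Vowels: no change — [yadoyrom]
/basagweha/:
  A Initial Consonant Epenthesis: no change — [basagweha]
  B Geminate Reduction: no change — [basagweha]
  C Voicing Between Vowels: [basagweha] → [bazagweha]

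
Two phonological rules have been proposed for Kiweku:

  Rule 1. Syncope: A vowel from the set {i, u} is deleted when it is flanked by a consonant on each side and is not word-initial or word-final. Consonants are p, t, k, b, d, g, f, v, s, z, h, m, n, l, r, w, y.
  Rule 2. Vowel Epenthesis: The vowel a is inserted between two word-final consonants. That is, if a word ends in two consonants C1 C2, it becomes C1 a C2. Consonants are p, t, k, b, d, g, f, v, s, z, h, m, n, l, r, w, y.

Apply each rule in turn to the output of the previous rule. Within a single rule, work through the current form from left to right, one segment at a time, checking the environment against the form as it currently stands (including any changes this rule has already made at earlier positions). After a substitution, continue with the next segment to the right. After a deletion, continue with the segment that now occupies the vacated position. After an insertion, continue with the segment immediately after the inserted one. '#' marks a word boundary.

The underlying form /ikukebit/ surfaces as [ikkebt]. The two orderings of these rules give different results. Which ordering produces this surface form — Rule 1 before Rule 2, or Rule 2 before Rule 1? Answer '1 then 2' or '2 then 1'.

2 then 1

Order 1 then 2:
  1 Syncope: [ikukebit] → [ikkebt]
  2 Vowel Epenthesis: [ikkebt] → [ikkebat]
  result: [ikkebat]
Order 2 then 1:
  2 Vowel Epenthesis: no change — [ikukebit]
  1 Syncope: [ikukebit] → [ikkebt]
  result: [ikkebt]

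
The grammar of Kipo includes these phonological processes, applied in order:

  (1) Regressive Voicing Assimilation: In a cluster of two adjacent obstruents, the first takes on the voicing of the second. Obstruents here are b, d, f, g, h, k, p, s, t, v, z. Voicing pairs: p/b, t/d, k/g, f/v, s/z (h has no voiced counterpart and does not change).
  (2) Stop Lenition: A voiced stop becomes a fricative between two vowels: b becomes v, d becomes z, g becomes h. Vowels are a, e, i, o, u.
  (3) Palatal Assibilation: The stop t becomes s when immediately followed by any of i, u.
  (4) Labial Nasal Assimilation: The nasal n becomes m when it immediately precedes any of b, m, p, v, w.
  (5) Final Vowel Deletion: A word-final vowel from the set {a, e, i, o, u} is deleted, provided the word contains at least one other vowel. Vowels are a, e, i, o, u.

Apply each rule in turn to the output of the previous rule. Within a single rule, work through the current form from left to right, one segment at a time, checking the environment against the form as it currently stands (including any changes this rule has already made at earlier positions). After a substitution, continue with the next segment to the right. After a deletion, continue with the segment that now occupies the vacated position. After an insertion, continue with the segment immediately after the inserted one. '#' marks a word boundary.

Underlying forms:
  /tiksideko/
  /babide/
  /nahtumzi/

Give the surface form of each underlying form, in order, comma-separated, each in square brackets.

/tiksideko/:
  (1) Regressive Voicing Assimilation: no change — [tiksideko]
  (2) Stop Lenition: [tiksideko] → [tiksizeko]
  (3) Palatal Assibilation: [tiksizeko] → [siksizeko]
  (4) Labial Nasal Assimilation: no change — [siksizeko]
  (5) Final Vowel Deletion: [siksizeko] → [siksizek]
/babide/:
  (1) Regressive Voicing Assimilation: no change — [babide]
  (2) Stop Lenition: [babide] → [bavize]
  (3) Palatal Assibilation: no change — [bavize]
  (4) Labial Nasal Assimilation: no change — [bavize]
  (5) Final Vowel Deletion: [bavize] → [baviz]
/nahtumzi/:
  (1) Regressive Voicing Assimilation: no change — [nahtumzi]
  (2) Stop Lenition: no change — [nahtumzi]
  (3) Palatal Assibilation: [nahtumzi] → [nahsumzi]
  (4) Labial Nasal Assimilation: no change — [nahsumzi]
  (5) Final Vowel Deletion: [nahsumzi] → [nahsumz]

[siksizek], [baviz], [nahsumz]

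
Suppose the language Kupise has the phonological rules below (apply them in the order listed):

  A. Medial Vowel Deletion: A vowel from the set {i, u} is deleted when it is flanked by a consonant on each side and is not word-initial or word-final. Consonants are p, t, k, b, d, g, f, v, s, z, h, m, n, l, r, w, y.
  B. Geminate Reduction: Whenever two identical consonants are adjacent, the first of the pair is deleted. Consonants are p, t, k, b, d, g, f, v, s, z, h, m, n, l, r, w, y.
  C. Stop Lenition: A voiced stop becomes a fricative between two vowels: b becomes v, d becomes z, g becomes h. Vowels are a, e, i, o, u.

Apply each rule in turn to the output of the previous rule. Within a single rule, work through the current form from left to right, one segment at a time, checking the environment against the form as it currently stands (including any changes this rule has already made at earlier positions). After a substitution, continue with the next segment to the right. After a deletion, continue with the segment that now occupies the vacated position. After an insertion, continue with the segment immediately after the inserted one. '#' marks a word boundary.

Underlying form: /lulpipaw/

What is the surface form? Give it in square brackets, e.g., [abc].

A Medial Vowel Deletion: [lulpipaw] → [llppaw]
B Geminate Reduction: [llppaw] → [lpaw]
C Stop Lenition: no change — [lpaw]

[lpaw]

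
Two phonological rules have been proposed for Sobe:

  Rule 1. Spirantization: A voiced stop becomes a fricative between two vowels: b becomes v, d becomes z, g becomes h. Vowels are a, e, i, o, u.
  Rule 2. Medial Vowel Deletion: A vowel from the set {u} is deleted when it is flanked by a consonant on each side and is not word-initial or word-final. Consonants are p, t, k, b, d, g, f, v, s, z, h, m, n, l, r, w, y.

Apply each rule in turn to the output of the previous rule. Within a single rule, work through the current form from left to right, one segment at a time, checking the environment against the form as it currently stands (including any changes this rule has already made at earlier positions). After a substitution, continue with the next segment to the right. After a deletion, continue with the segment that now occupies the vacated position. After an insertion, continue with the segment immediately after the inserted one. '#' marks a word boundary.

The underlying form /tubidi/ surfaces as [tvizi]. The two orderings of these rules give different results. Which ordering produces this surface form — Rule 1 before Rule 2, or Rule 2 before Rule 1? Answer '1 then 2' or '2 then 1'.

1 then 2

Order 1 then 2:
  1 Spirantization: [tubidi] → [tuvizi]
  2 Medial Vowel Deletion: [tuvizi] → [tvizi]
  result: [tvizi]
Order 2 then 1:
  2 Medial Vowel Deletion: [tubidi] → [tbidi]
  1 Spirantization: [tbidi] → [tbizi]
  result: [tbizi]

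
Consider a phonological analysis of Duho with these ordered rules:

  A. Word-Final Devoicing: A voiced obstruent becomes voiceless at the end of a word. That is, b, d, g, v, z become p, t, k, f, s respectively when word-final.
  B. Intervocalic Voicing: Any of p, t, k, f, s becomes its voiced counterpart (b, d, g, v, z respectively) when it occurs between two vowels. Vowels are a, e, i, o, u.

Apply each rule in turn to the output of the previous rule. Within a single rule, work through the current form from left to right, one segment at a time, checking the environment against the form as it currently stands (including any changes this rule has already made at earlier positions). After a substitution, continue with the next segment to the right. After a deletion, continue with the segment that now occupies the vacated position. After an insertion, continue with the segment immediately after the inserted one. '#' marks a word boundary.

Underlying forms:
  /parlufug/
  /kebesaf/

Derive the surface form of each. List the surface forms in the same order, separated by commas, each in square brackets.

/parlufug/:
  A Word-Final Devoicing: [parlufug] → [parlufuk]
  B Intervocalic Voicing: [parlufuk] → [parluvuk]
/kebesaf/:
  A Word-Final Devoicing: no change — [kebesaf]
  B Intervocalic Voicing: [kebesaf] → [kebezaf]

[parluvuk], [kebezaf]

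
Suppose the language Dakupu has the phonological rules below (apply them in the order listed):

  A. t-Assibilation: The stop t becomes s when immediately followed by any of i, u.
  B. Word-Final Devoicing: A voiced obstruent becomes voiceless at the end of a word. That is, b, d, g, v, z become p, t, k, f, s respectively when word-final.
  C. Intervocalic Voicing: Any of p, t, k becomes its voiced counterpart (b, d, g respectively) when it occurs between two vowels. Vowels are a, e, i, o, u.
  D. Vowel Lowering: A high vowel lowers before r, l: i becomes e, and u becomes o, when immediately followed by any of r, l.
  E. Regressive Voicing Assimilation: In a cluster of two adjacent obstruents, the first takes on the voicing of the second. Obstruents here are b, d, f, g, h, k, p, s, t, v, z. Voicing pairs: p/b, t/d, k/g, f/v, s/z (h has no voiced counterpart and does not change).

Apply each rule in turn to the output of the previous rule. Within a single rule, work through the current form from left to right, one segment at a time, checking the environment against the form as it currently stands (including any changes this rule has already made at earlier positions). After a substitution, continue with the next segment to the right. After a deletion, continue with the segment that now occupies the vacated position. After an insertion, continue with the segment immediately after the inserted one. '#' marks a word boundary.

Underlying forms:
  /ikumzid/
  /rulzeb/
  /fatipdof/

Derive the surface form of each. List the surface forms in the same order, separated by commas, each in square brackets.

/ikumzid/:
  A t-Assibilation: no change — [ikumzid]
  B Word-Final Devoicing: [ikumzid] → [ikumzit]
  C Intervocalic Voicing: [ikumzit] → [igumzit]
  D Vowel Lowering: no change — [igumzit]
  E Regressive Voicing Assimilation: no change — [igumzit]
/rulzeb/:
  A t-Assibilation: no change — [rulzeb]
  B Word-Final Devoicing: [rulzeb] → [rulzep]
  C Intervocalic Voicing: no change — [rulzep]
  D Vowel Lowering: [rulzep] → [rolzep]
  E Regressive Voicing Assimilation: no change — [rolzep]
/fatipdof/:
  A t-Assibilation: [fatipdof] → [fasipdof]
  B Word-Final Devoicing: no change — [fasipdof]
  C Intervocalic Voicing: no change — [fasipdof]
  D Vowel Lowering: no change — [fasipdof]
  E Regressive Voicing Assimilation: [fasipdof] → [fasibdof]

[igumzit], [rolzep], [fasibdof]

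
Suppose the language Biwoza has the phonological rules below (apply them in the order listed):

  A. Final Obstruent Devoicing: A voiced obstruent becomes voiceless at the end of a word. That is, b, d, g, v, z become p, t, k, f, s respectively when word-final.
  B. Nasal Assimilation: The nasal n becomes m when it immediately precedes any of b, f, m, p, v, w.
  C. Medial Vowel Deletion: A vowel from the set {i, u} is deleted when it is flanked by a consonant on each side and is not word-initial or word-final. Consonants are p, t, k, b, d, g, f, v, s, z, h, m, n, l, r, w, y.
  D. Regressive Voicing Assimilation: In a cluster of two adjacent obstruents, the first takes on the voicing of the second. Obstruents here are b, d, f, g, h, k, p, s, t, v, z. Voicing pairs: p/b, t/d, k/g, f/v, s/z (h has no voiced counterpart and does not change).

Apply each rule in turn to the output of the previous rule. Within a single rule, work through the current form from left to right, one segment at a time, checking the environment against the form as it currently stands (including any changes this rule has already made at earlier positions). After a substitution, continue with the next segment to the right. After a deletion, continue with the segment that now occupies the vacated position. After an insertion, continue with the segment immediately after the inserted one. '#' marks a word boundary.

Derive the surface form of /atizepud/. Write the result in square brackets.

[adzept]

A Final Obstruent Devoicing: [atizepud] → [atizeput]
B Nasal Assimilation: no change — [atizeput]
C Medial Vowel Deletion: [atizeput] → [atzept]
D Regressive Voicing Assimilation: [atzept] → [adzept]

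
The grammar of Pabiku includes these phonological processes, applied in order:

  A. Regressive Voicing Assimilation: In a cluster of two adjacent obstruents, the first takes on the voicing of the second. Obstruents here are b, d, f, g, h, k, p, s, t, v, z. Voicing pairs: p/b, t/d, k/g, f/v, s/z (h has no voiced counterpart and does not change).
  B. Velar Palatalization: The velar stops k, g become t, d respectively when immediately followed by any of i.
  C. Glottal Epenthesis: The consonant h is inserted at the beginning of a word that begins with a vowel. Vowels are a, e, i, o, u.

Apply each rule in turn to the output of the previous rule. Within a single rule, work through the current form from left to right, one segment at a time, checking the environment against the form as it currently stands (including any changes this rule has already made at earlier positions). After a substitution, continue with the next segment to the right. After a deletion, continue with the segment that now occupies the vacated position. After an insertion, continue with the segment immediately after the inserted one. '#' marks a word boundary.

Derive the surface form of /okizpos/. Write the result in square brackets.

[hotispos]

A Regressive Voicing Assimilation: [okizpos] → [okispos]
B Velar Palatalization: [okispos] → [otispos]
C Glottal Epenthesis: [otispos] → [hotispos]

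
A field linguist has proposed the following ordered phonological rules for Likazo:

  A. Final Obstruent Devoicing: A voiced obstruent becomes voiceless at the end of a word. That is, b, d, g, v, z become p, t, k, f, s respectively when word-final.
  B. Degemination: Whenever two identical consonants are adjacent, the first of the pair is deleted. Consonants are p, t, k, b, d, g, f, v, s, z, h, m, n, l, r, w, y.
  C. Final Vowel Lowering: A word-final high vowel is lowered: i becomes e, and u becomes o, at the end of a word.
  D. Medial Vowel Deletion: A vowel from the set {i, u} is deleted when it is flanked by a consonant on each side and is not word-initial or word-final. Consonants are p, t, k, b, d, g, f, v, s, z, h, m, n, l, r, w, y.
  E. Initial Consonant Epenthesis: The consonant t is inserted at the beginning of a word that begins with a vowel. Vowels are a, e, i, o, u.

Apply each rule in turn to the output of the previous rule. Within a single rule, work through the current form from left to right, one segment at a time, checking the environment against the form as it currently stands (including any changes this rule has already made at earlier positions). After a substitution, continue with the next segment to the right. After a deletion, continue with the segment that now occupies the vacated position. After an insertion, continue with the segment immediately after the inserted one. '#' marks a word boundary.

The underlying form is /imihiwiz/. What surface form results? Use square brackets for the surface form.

A Final Obstruent Devoicing: [imihiwiz] → [imihiwis]
B Degemination: no change — [imihiwis]
C Final Vowel Lowering: no change — [imihiwis]
D Medial Vowel Deletion: [imihiwis] → [imhws]
E Initial Consonant Epenthesis: [imhws] → [timhws]

[timhws]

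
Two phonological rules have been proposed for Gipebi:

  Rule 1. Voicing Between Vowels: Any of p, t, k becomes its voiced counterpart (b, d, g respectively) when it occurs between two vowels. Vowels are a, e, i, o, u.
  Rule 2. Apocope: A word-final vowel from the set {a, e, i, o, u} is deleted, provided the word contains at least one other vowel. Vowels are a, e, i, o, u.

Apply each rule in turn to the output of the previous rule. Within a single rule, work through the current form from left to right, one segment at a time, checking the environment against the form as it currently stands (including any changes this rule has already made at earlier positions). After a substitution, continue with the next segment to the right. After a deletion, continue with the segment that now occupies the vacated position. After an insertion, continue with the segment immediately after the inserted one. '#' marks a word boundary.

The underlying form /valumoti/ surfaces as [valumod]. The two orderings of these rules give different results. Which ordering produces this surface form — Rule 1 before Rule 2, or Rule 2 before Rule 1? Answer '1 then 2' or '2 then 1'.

1 then 2

Order 1 then 2:
  1 Voicing Between Vowels: [valumoti] → [valumodi]
  2 Apocope: [valumodi] → [valumod]
  result: [valumod]
Order 2 then 1:
  2 Apocope: [valumoti] → [valumot]
  1 Voicing Between Vowels: no change — [valumot]
  result: [valumot]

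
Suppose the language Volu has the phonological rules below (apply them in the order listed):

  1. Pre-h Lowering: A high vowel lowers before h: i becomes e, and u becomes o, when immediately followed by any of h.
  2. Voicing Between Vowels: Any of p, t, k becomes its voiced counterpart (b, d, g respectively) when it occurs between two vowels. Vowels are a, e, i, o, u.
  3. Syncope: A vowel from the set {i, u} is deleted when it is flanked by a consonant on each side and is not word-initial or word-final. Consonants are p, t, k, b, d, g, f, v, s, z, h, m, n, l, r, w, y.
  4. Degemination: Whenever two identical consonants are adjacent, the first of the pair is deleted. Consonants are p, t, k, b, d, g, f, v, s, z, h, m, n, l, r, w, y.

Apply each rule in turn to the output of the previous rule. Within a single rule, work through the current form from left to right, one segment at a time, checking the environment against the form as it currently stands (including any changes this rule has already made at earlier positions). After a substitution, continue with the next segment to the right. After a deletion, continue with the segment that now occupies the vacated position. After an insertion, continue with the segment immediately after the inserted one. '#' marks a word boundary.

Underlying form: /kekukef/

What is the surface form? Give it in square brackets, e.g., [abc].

1 Pre-h Lowering: no change — [kekukef]
2 Voicing Between Vowels: [kekukef] → [kegugef]
3 Syncope: [kegugef] → [keggef]
4 Degemination: [keggef] → [kegef]

[kegef]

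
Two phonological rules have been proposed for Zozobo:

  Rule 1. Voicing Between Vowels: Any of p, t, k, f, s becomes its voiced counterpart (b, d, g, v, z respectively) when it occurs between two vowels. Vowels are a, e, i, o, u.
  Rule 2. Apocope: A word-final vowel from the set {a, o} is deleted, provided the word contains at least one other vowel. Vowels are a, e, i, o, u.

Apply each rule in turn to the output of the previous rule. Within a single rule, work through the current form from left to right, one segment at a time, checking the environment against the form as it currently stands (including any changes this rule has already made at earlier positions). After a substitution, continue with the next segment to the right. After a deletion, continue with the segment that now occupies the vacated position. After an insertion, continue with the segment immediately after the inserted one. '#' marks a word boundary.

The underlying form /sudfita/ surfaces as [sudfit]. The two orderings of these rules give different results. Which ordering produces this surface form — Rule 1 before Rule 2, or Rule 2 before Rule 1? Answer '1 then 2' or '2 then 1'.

Order 1 then 2:
  1 Voicing Between Vowels: [sudfita] → [sudfida]
  2 Apocope: [sudfida] → [sudfid]
  result: [sudfid]
Order 2 then 1:
  2 Apocope: [sudfita] → [sudfit]
  1 Voicing Between Vowels: no change — [sudfit]
  result: [sudfit]

2 then 1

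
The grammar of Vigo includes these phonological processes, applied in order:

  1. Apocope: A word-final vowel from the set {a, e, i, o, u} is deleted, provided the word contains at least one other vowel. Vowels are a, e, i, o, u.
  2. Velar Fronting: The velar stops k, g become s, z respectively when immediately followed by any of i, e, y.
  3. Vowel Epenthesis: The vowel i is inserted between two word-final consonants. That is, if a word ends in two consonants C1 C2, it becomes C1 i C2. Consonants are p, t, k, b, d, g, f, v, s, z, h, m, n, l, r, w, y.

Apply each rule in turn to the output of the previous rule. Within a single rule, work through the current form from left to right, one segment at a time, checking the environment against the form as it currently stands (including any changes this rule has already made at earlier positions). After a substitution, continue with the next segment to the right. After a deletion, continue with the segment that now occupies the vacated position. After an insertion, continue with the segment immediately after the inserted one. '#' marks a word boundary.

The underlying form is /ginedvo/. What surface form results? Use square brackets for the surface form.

1 Apocope: [ginedvo] → [ginedv]
2 Velar Fronting: [ginedv] → [zinedv]
3 Vowel Epenthesis: [zinedv] → [zinediv]

[zinediv]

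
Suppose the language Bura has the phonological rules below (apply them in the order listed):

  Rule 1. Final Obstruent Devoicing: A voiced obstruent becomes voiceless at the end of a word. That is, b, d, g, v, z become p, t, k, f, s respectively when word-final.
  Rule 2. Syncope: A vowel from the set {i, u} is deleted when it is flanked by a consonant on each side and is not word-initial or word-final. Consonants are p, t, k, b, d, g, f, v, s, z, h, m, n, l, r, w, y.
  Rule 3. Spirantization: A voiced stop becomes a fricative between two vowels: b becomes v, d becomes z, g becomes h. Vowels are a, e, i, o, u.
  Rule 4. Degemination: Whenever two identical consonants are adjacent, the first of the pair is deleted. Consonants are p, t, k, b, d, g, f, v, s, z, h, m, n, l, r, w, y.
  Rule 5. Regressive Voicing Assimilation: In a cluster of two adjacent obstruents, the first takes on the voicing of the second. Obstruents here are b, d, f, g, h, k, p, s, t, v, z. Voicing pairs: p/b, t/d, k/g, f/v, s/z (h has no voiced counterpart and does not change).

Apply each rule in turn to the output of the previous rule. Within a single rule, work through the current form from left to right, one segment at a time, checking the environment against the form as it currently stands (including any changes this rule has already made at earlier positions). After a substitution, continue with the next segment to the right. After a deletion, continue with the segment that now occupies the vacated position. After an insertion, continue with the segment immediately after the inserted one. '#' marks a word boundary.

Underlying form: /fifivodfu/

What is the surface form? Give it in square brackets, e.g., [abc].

[vvotfu]

Rule 1 Final Obstruent Devoicing: no change — [fifivodfu]
Rule 2 Syncope: [fifivodfu] → [ffvodfu]
Rule 3 Spirantization: no change — [ffvodfu]
Rule 4 Degemination: [ffvodfu] → [fvodfu]
Rule 5 Regressive Voicing Assimilation: [fvodfu] → [vvotfu]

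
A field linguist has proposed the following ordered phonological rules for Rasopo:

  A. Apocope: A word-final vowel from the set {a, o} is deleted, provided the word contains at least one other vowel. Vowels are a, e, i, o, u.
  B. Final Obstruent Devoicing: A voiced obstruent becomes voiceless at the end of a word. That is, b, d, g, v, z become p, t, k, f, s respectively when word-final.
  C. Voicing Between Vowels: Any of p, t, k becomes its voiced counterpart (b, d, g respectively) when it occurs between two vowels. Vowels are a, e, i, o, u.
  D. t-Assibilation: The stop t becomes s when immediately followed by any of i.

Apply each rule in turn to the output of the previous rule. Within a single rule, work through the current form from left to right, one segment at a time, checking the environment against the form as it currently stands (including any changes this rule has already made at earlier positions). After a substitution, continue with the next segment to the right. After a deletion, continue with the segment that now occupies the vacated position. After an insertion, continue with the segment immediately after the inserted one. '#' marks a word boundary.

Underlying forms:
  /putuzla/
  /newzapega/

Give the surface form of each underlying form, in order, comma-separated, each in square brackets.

/putuzla/:
  A Apocope: [putuzla] → [putuzl]
  B Final Obstruent Devoicing: no change — [putuzl]
  C Voicing Between Vowels: [putuzl] → [puduzl]
  D t-Assibilation: no change — [puduzl]
/newzapega/:
  A Apocope: [newzapega] → [newzapeg]
  B Final Obstruent Devoicing: [newzapeg] → [newzapek]
  C Voicing Between Vowels: [newzapek] → [newzabek]
  D t-Assibilation: no change — [newzabek]

[puduzl], [newzabek]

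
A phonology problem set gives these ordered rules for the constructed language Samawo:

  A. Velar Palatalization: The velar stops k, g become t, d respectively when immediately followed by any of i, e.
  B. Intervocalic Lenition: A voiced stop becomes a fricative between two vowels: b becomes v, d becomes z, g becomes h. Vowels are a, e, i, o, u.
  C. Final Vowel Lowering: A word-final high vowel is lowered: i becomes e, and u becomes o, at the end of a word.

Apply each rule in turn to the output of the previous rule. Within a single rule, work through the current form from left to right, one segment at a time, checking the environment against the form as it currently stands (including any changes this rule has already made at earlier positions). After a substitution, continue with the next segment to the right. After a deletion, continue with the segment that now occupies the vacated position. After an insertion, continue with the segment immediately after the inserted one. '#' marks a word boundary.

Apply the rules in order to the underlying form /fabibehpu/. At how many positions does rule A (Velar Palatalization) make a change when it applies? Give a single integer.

A Velar Palatalization: no change — [fabibehpu]
B Intervocalic Lenition: [fabibehpu] → [favivehpu]
C Final Vowel Lowering: [favivehpu] → [favivehpo]
Rule A changed 0 position(s).

0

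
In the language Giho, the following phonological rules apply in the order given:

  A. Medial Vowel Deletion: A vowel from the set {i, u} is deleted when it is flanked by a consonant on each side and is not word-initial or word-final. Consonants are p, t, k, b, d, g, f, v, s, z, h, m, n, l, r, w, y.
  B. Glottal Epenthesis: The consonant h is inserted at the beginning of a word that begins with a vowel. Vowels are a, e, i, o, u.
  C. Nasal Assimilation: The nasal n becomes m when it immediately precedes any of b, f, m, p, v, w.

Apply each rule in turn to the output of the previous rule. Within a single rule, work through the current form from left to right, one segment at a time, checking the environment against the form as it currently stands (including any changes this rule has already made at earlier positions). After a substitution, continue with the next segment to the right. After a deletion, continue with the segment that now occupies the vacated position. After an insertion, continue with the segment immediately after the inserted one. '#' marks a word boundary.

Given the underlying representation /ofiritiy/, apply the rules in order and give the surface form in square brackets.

[hofrty]

A Medial Vowel Deletion: [ofiritiy] → [ofrty]
B Glottal Epenthesis: [ofrty] → [hofrty]
C Nasal Assimilation: no change — [hofrty]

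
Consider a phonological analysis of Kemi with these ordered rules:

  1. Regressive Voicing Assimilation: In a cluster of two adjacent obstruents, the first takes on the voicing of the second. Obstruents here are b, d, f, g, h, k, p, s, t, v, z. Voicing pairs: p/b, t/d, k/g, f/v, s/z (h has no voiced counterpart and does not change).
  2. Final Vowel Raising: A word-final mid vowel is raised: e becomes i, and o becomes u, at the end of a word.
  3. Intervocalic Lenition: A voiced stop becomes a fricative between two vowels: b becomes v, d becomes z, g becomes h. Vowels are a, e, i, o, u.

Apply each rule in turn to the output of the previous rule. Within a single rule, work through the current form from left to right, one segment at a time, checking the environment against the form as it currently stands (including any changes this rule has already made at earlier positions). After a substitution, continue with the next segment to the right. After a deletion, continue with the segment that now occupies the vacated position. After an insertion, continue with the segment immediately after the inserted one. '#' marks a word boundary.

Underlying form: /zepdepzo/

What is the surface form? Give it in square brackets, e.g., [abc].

1 Regressive Voicing Assimilation: [zepdepzo] → [zebdebzo]
2 Final Vowel Raising: [zebdebzo] → [zebdebzu]
3 Intervocalic Lenition: no change — [zebdebzu]

[zebdebzu]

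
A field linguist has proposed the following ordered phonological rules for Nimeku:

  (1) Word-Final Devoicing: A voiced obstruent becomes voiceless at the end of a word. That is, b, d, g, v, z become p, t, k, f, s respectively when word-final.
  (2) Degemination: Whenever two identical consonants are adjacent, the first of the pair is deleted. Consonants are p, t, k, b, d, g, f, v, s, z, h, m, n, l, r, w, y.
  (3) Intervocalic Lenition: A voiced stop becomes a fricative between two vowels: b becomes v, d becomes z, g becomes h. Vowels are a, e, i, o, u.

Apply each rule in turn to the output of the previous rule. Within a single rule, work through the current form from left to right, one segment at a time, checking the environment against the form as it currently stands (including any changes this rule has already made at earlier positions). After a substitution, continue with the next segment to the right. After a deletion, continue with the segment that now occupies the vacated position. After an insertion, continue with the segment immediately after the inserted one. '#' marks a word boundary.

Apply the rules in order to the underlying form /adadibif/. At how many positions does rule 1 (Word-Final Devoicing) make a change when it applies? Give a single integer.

0

(1) Word-Final Devoicing: no change — [adadibif]
(2) Degemination: no change — [adadibif]
(3) Intervocalic Lenition: [adadibif] → [azazivif]
Rule 1 changed 0 position(s).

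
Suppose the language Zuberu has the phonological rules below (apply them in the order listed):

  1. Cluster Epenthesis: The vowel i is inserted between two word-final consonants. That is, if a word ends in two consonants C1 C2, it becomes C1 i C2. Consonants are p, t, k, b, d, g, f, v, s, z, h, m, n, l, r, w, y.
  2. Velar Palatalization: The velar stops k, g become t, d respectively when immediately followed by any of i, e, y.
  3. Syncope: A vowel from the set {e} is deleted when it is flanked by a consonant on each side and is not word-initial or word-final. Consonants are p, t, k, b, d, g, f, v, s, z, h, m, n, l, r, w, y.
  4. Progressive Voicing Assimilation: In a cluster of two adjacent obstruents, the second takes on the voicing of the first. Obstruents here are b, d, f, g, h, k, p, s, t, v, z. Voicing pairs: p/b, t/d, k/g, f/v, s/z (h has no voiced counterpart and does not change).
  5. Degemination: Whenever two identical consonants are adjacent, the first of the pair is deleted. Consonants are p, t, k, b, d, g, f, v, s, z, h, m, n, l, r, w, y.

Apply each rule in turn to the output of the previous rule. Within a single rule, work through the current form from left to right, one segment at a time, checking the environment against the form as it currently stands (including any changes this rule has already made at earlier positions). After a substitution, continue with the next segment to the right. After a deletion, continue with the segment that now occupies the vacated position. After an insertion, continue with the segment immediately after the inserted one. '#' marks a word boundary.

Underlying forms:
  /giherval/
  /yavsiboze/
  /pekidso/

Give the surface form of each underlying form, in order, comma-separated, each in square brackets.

[dihrval], [yavziboze], [ptidzo]

/giherval/:
  1 Cluster Epenthesis: no change — [giherval]
  2 Velar Palatalization: [giherval] → [diherval]
  3 Syncope: [diherval] → [dihrval]
  4 Progressive Voicing Assimilation: no change — [dihrval]
  5 Degemination: no change — [dihrval]
/yavsiboze/:
  1 Cluster Epenthesis: no change — [yavsiboze]
  2 Velar Palatalization: no change — [yavsiboze]
  3 Syncope: no change — [yavsiboze]
  4 Progressive Voicing Assimilation: [yavsiboze] → [yavziboze]
  5 Degemination: no change — [yavziboze]
/pekidso/:
  1 Cluster Epenthesis: no change — [pekidso]
  2 Velar Palatalization: [pekidso] → [petidso]
  3 Syncope: [petidso] → [ptidso]
  4 Progressive Voicing Assimilation: [ptidso] → [ptidzo]
  5 Degemination: no change — [ptidzo]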